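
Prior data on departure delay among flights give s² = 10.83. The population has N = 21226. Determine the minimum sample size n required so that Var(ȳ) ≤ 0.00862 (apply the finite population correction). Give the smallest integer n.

1187

Without fpc, n₀ = s²/D = 10.83/0.00862 = 1256.3805.
With fpc, (1 − n/N)·s²/n ≤ D requires n ≥ n₀/(1 + n₀/N) = 1256.3805/(1 + 1256.3805/21226) = 1186.1703.
Rounding up, n = 1187.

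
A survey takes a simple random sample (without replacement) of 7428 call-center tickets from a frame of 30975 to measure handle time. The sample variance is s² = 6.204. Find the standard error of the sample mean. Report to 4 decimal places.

Under SRS without replacement, Var(ȳ) = (1 − f)·s²/n with f = n/N = 7428/30975 = 0.23980630.
Var(ȳ) = (1 − 0.23980630)·6.204/7428 = 0.76019370·8.3521809 × 10^-4 = 6.3492754 × 10^-4.
SE(ȳ) = √(6.3492754 × 10^-4) = 0.0252.

0.0252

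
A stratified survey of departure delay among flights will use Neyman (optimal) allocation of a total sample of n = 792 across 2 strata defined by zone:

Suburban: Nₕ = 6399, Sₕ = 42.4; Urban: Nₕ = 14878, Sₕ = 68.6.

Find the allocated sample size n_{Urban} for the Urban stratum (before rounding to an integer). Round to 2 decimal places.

Neyman allocation: nₕ = n·NₕSₕ / Σⱼ NⱼSⱼ.
Σ NⱼSⱼ = 6399·42.4 + 14878·68.6 = 1.2919484 × 10^6.
n_{Urban} = 792·14878·68.6 / (1.2919484 × 10^6) = 625.67.

625.67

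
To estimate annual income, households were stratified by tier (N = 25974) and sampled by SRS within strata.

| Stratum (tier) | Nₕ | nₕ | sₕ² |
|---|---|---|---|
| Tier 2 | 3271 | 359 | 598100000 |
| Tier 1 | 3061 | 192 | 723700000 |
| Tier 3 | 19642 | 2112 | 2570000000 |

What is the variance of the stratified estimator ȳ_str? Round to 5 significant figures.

Var(ȳ_str) = Σₕ Wₕ²(1 − fₕ)sₕ²/nₕ with Wₕ = Nₕ/N, N = 25974.
Tier 2: Wₕ = 0.12593363; term = 0.12593363²·(1 − 0.10975237)·598100000/359 = 23521.965.
Tier 1: Wₕ = 0.11784862; term = 0.11784862²·(1 − 0.06272460)·723700000/192 = 49065.197.
Tier 3: Wₕ = 0.75621776; term = 0.75621776²·(1 − 0.10752469)·2570000000/2112 = 621053.71.
Sum = 693640.87.

693640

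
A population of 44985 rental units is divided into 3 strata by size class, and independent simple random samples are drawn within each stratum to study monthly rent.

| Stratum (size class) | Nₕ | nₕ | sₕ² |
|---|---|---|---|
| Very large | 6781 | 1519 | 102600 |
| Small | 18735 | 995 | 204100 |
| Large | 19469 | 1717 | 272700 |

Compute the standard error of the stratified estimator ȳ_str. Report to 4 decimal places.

Var(ȳ_str) = Σₕ Wₕ²(1 − fₕ)sₕ²/nₕ with Wₕ = Nₕ/N, N = 44985.
Very large: Wₕ = 0.15073914; term = 0.15073914²·(1 − 0.22400826)·102600/1519 = 1.1909643.
Small: Wₕ = 0.41647216; term = 0.41647216²·(1 − 0.05310915)·204100/995 = 33.689284.
Large: Wₕ = 0.43278871; term = 0.43278871²·(1 − 0.08819148)·272700/1717 = 27.125036.
Sum = 62.005284.
SE = √(62.005284) = 7.8743.

7.8743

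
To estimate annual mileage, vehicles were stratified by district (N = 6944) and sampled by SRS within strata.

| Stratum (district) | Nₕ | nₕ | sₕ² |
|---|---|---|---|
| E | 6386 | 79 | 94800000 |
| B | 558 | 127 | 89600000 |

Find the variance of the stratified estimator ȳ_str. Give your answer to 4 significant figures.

Var(ȳ_str) = Σₕ Wₕ²(1 − fₕ)sₕ²/nₕ with Wₕ = Nₕ/N, N = 6944.
E: Wₕ = 0.91964286; term = 0.91964286²·(1 − 0.01237081)·94800000/79 = 1.0023365 × 10^6.
B: Wₕ = 0.08035714; term = 0.08035714²·(1 − 0.22759857)·89600000/127 = 3518.8142.
Sum = 1.0058553 × 10^6.

1.006 × 10^6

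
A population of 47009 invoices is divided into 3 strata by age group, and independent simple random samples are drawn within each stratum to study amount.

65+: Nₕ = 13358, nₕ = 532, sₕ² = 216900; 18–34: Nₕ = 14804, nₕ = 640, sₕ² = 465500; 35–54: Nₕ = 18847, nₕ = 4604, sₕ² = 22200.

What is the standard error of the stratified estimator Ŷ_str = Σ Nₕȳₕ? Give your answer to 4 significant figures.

Var(Ŷ_str) = Σₕ Nₕ²(1 − fₕ)sₕ²/nₕ.
65+: 13358²·(1 − 532/13358)·216900/532 = 6.9852281 × 10^10.
18–34: 14804²·(1 − 640/14804)·465500/640 = 1.5251224 × 10^11.
35–54: 18847²·(1 − 4604/18847)·22200/4604 = 1.2943787 × 10^9.
Sum = 2.236589 × 10^11.
SE = √(2.236589 × 10^11) = 472900.

472900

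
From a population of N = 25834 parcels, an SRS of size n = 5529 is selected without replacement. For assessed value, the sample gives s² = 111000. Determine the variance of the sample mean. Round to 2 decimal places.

15.78

Under SRS without replacement, Var(ȳ) = (1 − f)·s²/n with f = n/N = 5529/25834 = 0.21402028.
Var(ȳ) = (1 − 0.21402028)·111000/5529 = 0.78597972·20.075963 = 15.7793.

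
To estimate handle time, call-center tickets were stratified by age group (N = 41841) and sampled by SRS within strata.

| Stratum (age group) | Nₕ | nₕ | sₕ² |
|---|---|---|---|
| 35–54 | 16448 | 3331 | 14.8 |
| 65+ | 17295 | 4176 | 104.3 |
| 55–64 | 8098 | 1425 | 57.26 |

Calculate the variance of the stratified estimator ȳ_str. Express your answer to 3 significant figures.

Var(ȳ_str) = Σₕ Wₕ²(1 − fₕ)sₕ²/nₕ with Wₕ = Nₕ/N, N = 41841.
35–54: Wₕ = 0.39310724; term = 0.39310724²·(1 − 0.20251702)·14.8/3331 = 5.4755858 × 10^-4.
65+: Wₕ = 0.41335054; term = 0.41335054²·(1 − 0.24145707)·104.3/4176 = 0.0032369874.
55–64: Wₕ = 0.19354222; term = 0.19354222²·(1 − 0.17596938)·57.26/1425 = 0.0012403129.
Sum = 0.0050248589.

0.00502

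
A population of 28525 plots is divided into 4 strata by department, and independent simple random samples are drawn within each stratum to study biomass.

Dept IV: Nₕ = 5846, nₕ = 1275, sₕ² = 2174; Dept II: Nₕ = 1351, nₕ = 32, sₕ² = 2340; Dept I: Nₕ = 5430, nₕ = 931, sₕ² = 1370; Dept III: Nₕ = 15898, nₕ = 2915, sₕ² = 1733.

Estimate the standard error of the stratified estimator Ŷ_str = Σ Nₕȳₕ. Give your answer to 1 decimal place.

18290.1

Var(Ŷ_str) = Σₕ Nₕ²(1 − fₕ)sₕ²/nₕ.
Dept IV: 5846²·(1 − 1275/5846)·2174/1275 = 4.5563742 × 10^7.
Dept II: 1351²·(1 − 32/1351)·2340/32 = 1.3030648 × 10^8.
Dept I: 5430²·(1 − 931/5430)·1370/931 = 3.5948991 × 10^7.
Dept III: 15898²·(1 − 2915/15898)·1733/2915 = 1.2270932 × 10^8.
Sum = 3.3452853 × 10^8.
SE = √(3.3452853 × 10^8) = 18290.1.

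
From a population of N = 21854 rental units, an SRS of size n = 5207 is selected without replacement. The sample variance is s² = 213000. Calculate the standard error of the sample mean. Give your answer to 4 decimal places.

5.5821

Under SRS without replacement, Var(ȳ) = (1 − f)·s²/n with f = n/N = 5207/21854 = 0.23826302.
Var(ȳ) = (1 − 0.23826302)·213000/5207 = 0.76173698·40.906472 = 31.159973.
SE(ȳ) = √(31.159973) = 5.5821.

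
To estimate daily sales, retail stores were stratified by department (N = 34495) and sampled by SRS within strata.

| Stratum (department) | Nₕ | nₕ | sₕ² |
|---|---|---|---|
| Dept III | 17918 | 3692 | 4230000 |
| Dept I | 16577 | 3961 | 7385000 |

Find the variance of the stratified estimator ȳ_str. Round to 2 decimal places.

Var(ȳ_str) = Σₕ Wₕ²(1 − fₕ)sₕ²/nₕ with Wₕ = Nₕ/N, N = 34495.
Dept III: Wₕ = 0.51943760; term = 0.51943760²·(1 − 0.20604978)·4230000/3692 = 245.43625.
Dept I: Wₕ = 0.48056240; term = 0.48056240²·(1 − 0.23894553)·7385000/3961 = 327.68833.
Sum = 573.12458.

573.12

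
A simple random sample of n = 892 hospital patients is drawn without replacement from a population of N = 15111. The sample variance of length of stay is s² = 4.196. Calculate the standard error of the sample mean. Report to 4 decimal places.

0.0665

Under SRS without replacement, Var(ȳ) = (1 − f)·s²/n with f = n/N = 892/15111 = 0.05902985.
Var(ȳ) = (1 − 0.05902985)·4.196/892 = 0.94097015·0.0047040359 = 0.0044263574.
SE(ȳ) = √(0.0044263574) = 0.0665.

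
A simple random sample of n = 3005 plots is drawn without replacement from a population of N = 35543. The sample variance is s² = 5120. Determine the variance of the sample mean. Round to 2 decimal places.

Under SRS without replacement, Var(ȳ) = (1 − f)·s²/n with f = n/N = 3005/35543 = 0.08454548.
Var(ȳ) = (1 − 0.08454548)·5120/3005 = 0.91545452·1.703827 = 1.5597761.

1.56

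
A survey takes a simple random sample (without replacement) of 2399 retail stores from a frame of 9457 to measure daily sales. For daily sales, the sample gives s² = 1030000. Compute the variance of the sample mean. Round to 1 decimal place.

320.4

Under SRS without replacement, Var(ȳ) = (1 − f)·s²/n with f = n/N = 2399/9457 = 0.25367453.
Var(ȳ) = (1 − 0.25367453)·1030000/2399 = 0.74632547·429.34556 = 320.43153.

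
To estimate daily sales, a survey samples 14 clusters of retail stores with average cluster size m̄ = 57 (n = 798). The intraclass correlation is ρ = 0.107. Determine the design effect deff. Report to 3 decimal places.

deff = 1 + (57 − 1)·0.107 = 1 + 5.992 = 6.992.

6.992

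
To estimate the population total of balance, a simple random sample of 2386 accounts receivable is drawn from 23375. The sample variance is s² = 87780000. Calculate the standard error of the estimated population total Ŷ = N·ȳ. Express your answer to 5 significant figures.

Var(Ŷ) = N²·Var(ȳ) = N²·(1 − n/N)·s²/n.
f = 2386/23375 = 0.10207487; Var(ȳ) = 0.89792513·87780000/2386 = 33034.312.
Var(Ŷ) = 23375² · 33034.312 = 1.8049638 × 10^13.
SE(Ŷ) = √(1.8049638 × 10^13) = 4.2485 × 10^6.

4.2485 × 10^6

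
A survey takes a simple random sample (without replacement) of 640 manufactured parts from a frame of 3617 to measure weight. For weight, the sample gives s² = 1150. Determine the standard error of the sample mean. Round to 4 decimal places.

Under SRS without replacement, Var(ȳ) = (1 − f)·s²/n with f = n/N = 640/3617 = 0.17694222.
Var(ȳ) = (1 − 0.17694222)·1150/640 = 0.82305778·1.796875 = 1.478932.
SE(ȳ) = √(1.478932) = 1.2161.

1.2161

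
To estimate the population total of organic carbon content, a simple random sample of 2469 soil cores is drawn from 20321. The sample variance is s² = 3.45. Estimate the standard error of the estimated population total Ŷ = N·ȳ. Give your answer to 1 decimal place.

Var(Ŷ) = N²·Var(ȳ) = N²·(1 − n/N)·s²/n.
f = 2469/20321 = 0.12149993; Var(ȳ) = 0.87850007·3.45/2469 = 0.0012275517.
Var(Ŷ) = 20321² · 0.0012275517 = 506908.93.
SE(Ŷ) = √(506908.93) = 712.0.

712.0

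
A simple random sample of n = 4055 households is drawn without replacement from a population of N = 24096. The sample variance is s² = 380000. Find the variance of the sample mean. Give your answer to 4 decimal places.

77.9412

Under SRS without replacement, Var(ȳ) = (1 − f)·s²/n with f = n/N = 4055/24096 = 0.16828519.
Var(ȳ) = (1 − 0.16828519)·380000/4055 = 0.83171481·93.711467 = 77.941215.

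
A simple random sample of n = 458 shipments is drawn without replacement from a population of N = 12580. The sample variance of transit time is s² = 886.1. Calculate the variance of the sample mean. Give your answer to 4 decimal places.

Under SRS without replacement, Var(ȳ) = (1 − f)·s²/n with f = n/N = 458/12580 = 0.03640700.
Var(ȳ) = (1 − 0.03640700)·886.1/458 = 0.96359300·1.9347162 = 1.864279.

1.8643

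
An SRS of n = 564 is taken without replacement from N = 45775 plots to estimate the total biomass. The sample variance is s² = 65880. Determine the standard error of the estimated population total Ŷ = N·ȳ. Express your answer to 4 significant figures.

Var(Ŷ) = N²·Var(ȳ) = N²·(1 − n/N)·s²/n.
f = 564/45775 = 0.01232114; Var(ȳ) = 0.98767886·65880/564 = 115.3693.
Var(Ŷ) = 45775² · 115.3693 = 2.4173913 × 10^11.
SE(Ŷ) = √(2.4173913 × 10^11) = 491700.

491700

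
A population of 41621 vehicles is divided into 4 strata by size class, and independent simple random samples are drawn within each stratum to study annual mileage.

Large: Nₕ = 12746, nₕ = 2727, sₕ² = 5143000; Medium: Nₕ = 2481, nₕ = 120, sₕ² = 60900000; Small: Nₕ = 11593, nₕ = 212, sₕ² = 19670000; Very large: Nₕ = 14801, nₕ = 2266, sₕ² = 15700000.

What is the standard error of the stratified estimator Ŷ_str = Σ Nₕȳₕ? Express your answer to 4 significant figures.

Var(Ŷ_str) = Σₕ Nₕ²(1 − fₕ)sₕ²/nₕ.
Large: 12746²·(1 − 2727/12746)·5143000/2727 = 2.4084059 × 10^11.
Medium: 2481²·(1 − 120/2481)·60900000/120 = 2.9727528 × 10^12.
Small: 11593²·(1 − 212/11593)·19670000/212 = 1.2241785 × 10^13.
Very large: 14801²·(1 − 2266/14801)·15700000/2266 = 1.2854499 × 10^12.
Sum = 1.6740828 × 10^13.
SE = √(1.6740828 × 10^13) = 4.092 × 10^6.

4.092 × 10^6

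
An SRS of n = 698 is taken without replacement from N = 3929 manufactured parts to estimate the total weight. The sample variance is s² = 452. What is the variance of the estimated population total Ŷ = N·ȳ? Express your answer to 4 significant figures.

Var(Ŷ) = N²·Var(ȳ) = N²·(1 − n/N)·s²/n.
f = 698/3929 = 0.17765335; Var(ȳ) = 0.82234665·452/698 = 0.53252247.
Var(Ŷ) = 3929² · 0.53252247 = 8.2205712 × 10^6.

8.221 × 10^6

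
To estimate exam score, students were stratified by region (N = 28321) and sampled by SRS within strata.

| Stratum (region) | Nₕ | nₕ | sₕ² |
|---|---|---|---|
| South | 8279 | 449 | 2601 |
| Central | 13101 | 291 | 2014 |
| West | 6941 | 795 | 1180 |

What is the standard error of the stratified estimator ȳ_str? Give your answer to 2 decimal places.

1.41

Var(ȳ_str) = Σₕ Wₕ²(1 − fₕ)sₕ²/nₕ with Wₕ = Nₕ/N, N = 28321.
South: Wₕ = 0.29232725; term = 0.29232725²·(1 − 0.05423360)·2601/449 = 0.46818391.
Central: Wₕ = 0.46258960; term = 0.46258960²·(1 − 0.02221204)·2014/291 = 1.4481144.
West: Wₕ = 0.24508315; term = 0.24508315²·(1 − 0.11453681)·1180/795 = 0.078942761.
Sum = 1.9952411.
SE = √(1.9952411) = 1.41.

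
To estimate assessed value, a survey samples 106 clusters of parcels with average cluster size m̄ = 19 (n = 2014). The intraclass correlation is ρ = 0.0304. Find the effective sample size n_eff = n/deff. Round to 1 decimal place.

deff = 1 + (19 − 1)·0.0304 = 1 + 0.5472 = 1.5472.
n_eff = 2014 / 1.5472 = 1301.7.

1301.7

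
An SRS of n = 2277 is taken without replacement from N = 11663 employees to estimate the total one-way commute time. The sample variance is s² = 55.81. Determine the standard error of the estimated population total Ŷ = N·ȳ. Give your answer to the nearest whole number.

Var(Ŷ) = N²·Var(ȳ) = N²·(1 − n/N)·s²/n.
f = 2277/11663 = 0.19523279; Var(ȳ) = 0.80476721·55.81/2277 = 0.019725102.
Var(Ŷ) = 11663² · 0.019725102 = 2.6831182 × 10^6.
SE(Ŷ) = √(2.6831182 × 10^6) = 1638.

1638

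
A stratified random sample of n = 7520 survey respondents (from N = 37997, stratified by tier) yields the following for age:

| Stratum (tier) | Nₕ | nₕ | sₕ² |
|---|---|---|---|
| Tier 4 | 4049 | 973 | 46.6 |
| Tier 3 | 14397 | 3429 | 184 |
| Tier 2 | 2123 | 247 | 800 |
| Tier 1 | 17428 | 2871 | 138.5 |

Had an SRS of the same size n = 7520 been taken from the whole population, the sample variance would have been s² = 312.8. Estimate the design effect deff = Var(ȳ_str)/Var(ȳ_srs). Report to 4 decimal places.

0.7102

Var(ȳ_str) = Σ Wₕ²(1−fₕ)sₕ²/nₕ with Wₕ = Nₕ/37997:
  Tier 4: (4049/37997)²·(1−973/4049)·46.6/973 = 4.1315077 × 10^-4
  Tier 3: (14397/37997)²·(1−3429/14397)·184/3429 = 0.0058688251
  Tier 2: (2123/37997)²·(1−247/2123)·800/247 = 0.0089346438
  Tier 1: (17428/37997)²·(1−2871/17428)·138.5/2871 = 0.0084769066
  → Var(ȳ_str) = 0.023693526.
Var(ȳ_srs) = (1 − 7520/37997)·312.8/7520 = 0.033363516.
deff = 0.023693526 / 0.033363516 = 0.7102.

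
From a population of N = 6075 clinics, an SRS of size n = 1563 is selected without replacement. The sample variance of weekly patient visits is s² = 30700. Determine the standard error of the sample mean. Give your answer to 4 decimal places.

Under SRS without replacement, Var(ȳ) = (1 − f)·s²/n with f = n/N = 1563/6075 = 0.25728395.
Var(ȳ) = (1 − 0.25728395)·30700/1563 = 0.74271605·19.641715 = 14.588217.
SE(ȳ) = √(14.588217) = 3.8195.

3.8195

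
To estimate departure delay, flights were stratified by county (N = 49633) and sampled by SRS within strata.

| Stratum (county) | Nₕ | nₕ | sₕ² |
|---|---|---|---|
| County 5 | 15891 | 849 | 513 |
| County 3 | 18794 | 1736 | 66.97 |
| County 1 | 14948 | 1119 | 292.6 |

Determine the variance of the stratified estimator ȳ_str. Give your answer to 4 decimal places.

0.0856

Var(ȳ_str) = Σₕ Wₕ²(1 − fₕ)sₕ²/nₕ with Wₕ = Nₕ/N, N = 49633.
County 5: Wₕ = 0.32017005; term = 0.32017005²·(1 − 0.05342647)·513/849 = 0.058630748.
County 3: Wₕ = 0.37865936; term = 0.37865936²·(1 − 0.09236991)·66.97/1736 = 0.0050203831.
County 1: Wₕ = 0.30117059; term = 0.30117059²·(1 − 0.07485951)·292.6/1119 = 0.021942042.
Sum = 0.085593173.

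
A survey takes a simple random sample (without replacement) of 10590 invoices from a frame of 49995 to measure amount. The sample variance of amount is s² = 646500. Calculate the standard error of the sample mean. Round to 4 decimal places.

Under SRS without replacement, Var(ȳ) = (1 − f)·s²/n with f = n/N = 10590/49995 = 0.21182118.
Var(ȳ) = (1 − 0.21182118)·646500/10590 = 0.78817882·61.048159 = 48.116866.
SE(ȳ) = √(48.116866) = 6.9366.

6.9366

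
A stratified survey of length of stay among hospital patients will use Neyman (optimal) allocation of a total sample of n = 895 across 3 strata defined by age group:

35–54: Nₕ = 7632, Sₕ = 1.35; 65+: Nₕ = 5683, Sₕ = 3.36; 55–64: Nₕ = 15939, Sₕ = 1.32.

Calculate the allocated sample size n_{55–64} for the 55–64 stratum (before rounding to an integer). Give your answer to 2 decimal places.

Neyman allocation: nₕ = n·NₕSₕ / Σⱼ NⱼSⱼ.
Σ NⱼSⱼ = 7632·1.35 + 5683·3.36 + 15939·1.32 = 50437.56.
n_{55–64} = 895·15939·1.32 / 50437.56 = 373.34.

373.34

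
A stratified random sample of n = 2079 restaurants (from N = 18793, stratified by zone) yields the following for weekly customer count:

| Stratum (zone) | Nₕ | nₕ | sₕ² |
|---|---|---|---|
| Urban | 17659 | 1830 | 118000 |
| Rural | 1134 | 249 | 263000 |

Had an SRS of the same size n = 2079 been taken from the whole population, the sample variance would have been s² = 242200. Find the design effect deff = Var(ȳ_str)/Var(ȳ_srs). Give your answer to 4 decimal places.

Var(ȳ_str) = Σ Wₕ²(1−fₕ)sₕ²/nₕ with Wₕ = Nₕ/18793:
  Urban: (17659/18793)²·(1−1830/17659)·118000/1830 = 51.033843
  Rural: (1134/18793)²·(1−249/1134)·263000/249 = 3.0013766
  → Var(ȳ_str) = 54.03522.
Var(ȳ_srs) = (1 − 2079/18793)·242200/2079 = 103.61054.
deff = 54.03522 / 103.61054 = 0.5215.

0.5215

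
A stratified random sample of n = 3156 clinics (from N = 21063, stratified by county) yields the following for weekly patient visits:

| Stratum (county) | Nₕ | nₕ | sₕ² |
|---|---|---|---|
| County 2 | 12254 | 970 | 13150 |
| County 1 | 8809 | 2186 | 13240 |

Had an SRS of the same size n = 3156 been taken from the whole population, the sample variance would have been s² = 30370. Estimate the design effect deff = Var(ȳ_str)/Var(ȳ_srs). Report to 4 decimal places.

Var(ȳ_str) = Σ Wₕ²(1−fₕ)sₕ²/nₕ with Wₕ = Nₕ/21063:
  County 2: (12254/21063)²·(1−970/12254)·13150/970 = 4.2252705
  County 1: (8809/21063)²·(1−2186/8809)·13240/2186 = 0.79648708
  → Var(ȳ_str) = 5.0217576.
Var(ȳ_srs) = (1 − 3156/21063)·30370/3156 = 8.1810755.
deff = 5.0217576 / 8.1810755 = 0.6138.

0.6138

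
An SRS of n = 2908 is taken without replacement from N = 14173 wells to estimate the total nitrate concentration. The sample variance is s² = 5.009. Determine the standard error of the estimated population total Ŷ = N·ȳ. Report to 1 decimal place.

524.4

Var(Ŷ) = N²·Var(ȳ) = N²·(1 − n/N)·s²/n.
f = 2908/14173 = 0.20517886; Var(ȳ) = 0.79482114·5.009/2908 = 0.0013690712.
Var(Ŷ) = 14173² · 0.0013690712 = 275010.71.
SE(Ŷ) = √(275010.71) = 524.4.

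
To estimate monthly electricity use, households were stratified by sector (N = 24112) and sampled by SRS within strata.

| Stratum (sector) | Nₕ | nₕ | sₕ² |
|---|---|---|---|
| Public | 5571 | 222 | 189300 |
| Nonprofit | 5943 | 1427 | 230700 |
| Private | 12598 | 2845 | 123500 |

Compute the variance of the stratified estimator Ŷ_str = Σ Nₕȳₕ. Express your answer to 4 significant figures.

Var(Ŷ_str) = Σₕ Nₕ²(1 − fₕ)sₕ²/nₕ.
Public: 5571²·(1 − 222/5571)·189300/222 = 2.5409926 × 10^10.
Nonprofit: 5943²·(1 − 1427/5943)·230700/1427 = 4.3389364 × 10^9.
Private: 12598²·(1 − 2845/12598)·123500/2845 = 5.33365 × 10^9.
Sum = 3.5082512 × 10^10.

3.508 × 10^10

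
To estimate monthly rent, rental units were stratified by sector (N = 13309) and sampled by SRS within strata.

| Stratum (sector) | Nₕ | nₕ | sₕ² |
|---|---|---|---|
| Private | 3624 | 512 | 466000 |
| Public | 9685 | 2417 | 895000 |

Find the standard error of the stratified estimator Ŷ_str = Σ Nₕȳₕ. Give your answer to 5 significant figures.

190600

Var(Ŷ_str) = Σₕ Nₕ²(1 − fₕ)sₕ²/nₕ.
Private: 3624²·(1 − 512/3624)·466000/512 = 1.026464 × 10^10.
Public: 9685²·(1 − 2417/9685)·895000/2417 = 2.6065192 × 10^10.
Sum = 3.6329832 × 10^10.
SE = √(3.6329832 × 10^10) = 190600.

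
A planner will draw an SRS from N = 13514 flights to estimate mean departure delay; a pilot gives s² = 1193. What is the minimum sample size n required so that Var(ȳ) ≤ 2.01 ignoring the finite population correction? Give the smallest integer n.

594

Without fpc, n₀ = s²/D = 1193/2.01 = 593.5323.
Rounding up, n = 594.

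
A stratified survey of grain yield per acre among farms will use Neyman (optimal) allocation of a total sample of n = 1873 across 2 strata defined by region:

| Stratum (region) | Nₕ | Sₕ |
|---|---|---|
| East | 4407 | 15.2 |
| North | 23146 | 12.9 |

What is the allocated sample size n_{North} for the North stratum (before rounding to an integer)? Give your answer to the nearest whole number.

1530

Neyman allocation: nₕ = n·NₕSₕ / Σⱼ NⱼSⱼ.
Σ NⱼSⱼ = 4407·15.2 + 23146·12.9 = 365569.8.
n_{North} = 1873·23146·12.9 / 365569.8 = 1530.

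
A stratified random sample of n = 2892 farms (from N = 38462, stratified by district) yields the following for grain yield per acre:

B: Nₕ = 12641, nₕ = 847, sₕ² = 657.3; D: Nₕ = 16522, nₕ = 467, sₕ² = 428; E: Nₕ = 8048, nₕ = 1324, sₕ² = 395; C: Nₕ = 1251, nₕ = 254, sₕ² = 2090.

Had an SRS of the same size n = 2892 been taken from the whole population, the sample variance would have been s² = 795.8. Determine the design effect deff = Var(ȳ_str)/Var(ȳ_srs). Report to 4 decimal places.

Var(ȳ_str) = Σ Wₕ²(1−fₕ)sₕ²/nₕ with Wₕ = Nₕ/38462:
  B: (12641/38462)²·(1−847/12641)·657.3/847 = 0.078209417
  D: (16522/38462)²·(1−467/16522)·428/467 = 0.16433728
  E: (8048/38462)²·(1−1324/8048)·395/1324 = 0.010913425
  C: (1251/38462)²·(1−254/1251)·2090/254 = 0.0069374731
  → Var(ȳ_str) = 0.2603976.
Var(ȳ_srs) = (1 − 2892/38462)·795.8/2892 = 0.25448234.
deff = 0.2603976 / 0.25448234 = 1.0232.

1.0232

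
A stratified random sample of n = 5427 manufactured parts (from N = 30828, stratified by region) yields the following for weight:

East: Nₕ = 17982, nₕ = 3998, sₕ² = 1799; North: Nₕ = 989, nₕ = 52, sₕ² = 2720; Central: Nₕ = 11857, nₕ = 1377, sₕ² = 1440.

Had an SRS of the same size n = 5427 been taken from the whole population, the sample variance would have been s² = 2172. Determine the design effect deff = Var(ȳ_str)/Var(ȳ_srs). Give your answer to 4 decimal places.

0.9304

Var(ȳ_str) = Σ Wₕ²(1−fₕ)sₕ²/nₕ with Wₕ = Nₕ/30828:
  East: (17982/30828)²·(1−3998/17982)·1799/3998 = 0.11906033
  North: (989/30828)²·(1−52/989)·2720/52 = 0.051004764
  Central: (11857/30828)²·(1−1377/11857)·1440/1377 = 0.13673319
  → Var(ȳ_str) = 0.30679828.
Var(ȳ_srs) = (1 − 5427/30828)·2172/5427 = 0.32976569.
deff = 0.30679828 / 0.32976569 = 0.9304.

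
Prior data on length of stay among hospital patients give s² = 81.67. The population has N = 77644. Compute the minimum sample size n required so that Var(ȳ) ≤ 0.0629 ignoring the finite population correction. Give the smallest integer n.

1299

Without fpc, n₀ = s²/D = 81.67/0.0629 = 1298.4102.
Rounding up, n = 1299.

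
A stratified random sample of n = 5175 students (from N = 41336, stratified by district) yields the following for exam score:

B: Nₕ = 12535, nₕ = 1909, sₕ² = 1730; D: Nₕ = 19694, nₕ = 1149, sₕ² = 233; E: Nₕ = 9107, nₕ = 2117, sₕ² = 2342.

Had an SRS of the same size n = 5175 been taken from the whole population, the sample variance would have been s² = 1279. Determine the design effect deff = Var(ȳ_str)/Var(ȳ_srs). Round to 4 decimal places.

Var(ȳ_str) = Σ Wₕ²(1−fₕ)sₕ²/nₕ with Wₕ = Nₕ/41336:
  B: (12535/41336)²·(1−1909/12535)·1730/1909 = 0.070644349
  D: (19694/41336)²·(1−1149/19694)·233/1149 = 0.043345076
  E: (9107/41336)²·(1−2117/9107)·2342/2117 = 0.041215602
  → Var(ȳ_str) = 0.15520503.
Var(ȳ_srs) = (1 − 5175/41336)·1279/5175 = 0.21620821.
deff = 0.15520503 / 0.21620821 = 0.7178.

0.7178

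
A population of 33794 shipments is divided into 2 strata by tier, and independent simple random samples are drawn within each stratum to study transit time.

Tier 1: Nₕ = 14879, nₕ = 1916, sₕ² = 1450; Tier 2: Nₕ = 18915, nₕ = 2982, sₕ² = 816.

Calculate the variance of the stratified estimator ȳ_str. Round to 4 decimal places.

Var(ȳ_str) = Σₕ Wₕ²(1 − fₕ)sₕ²/nₕ with Wₕ = Nₕ/N, N = 33794.
Tier 1: Wₕ = 0.44028526; term = 0.44028526²·(1 − 0.12877209)·1450/1916 = 0.12781227.
Tier 2: Wₕ = 0.55971474; term = 0.55971474²·(1 − 0.15765266)·816/2982 = 0.072211642.
Sum = 0.20002391.

0.2000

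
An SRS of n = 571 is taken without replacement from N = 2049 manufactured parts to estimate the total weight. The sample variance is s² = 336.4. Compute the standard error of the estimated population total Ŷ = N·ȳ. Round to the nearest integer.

1336

Var(Ŷ) = N²·Var(ȳ) = N²·(1 − n/N)·s²/n.
f = 571/2049 = 0.27867252; Var(ȳ) = 0.72132748·336.4/571 = 0.42496421.
Var(Ŷ) = 2049² · 0.42496421 = 1.7841702 × 10^6.
SE(Ŷ) = √(1.7841702 × 10^6) = 1336.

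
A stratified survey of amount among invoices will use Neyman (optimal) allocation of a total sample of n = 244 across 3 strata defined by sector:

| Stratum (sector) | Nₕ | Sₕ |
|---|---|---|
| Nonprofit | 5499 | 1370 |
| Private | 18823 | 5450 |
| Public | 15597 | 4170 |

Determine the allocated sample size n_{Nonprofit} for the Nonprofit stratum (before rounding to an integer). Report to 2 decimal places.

Neyman allocation: nₕ = n·NₕSₕ / Σⱼ NⱼSⱼ.
Σ NⱼSⱼ = 5499·1370 + 18823·5450 + 15597·4170 = 1.7515847 × 10^8.
n_{Nonprofit} = 244·5499·1370 / (1.7515847 × 10^8) = 10.49.

10.49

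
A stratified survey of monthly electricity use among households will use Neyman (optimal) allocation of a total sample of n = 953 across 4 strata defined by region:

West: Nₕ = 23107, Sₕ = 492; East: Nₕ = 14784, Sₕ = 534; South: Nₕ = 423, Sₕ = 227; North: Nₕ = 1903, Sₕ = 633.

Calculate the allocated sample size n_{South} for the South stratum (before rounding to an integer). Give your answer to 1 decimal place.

Neyman allocation: nₕ = n·NₕSₕ / Σⱼ NⱼSⱼ.
Σ NⱼSⱼ = 23107·492 + 14784·534 + 423·227 + 1903·633 = 2.056392 × 10^7.
n_{South} = 953·423·227 / (2.056392 × 10^7) = 4.4.

4.4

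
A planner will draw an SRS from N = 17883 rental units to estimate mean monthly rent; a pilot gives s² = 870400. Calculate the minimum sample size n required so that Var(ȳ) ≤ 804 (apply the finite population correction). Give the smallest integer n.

1021

Without fpc, n₀ = s²/D = 870400/804 = 1082.5871.
With fpc, (1 − n/N)·s²/n ≤ D requires n ≥ n₀/(1 + n₀/N) = 1082.5871/(1 + 1082.5871/17883) = 1020.7912.
Rounding up, n = 1021.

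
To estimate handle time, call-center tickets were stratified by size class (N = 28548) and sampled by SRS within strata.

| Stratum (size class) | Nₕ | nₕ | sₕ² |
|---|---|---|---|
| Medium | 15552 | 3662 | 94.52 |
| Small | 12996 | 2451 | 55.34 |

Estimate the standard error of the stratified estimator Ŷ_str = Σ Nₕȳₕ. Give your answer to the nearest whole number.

Var(Ŷ_str) = Σₕ Nₕ²(1 − fₕ)sₕ²/nₕ.
Medium: 15552²·(1 − 3662/15552)·94.52/3662 = 4.7728026 × 10^6.
Small: 12996²·(1 − 2451/12996)·55.34/2451 = 3.0942267 × 10^6.
Sum = 7.8670293 × 10^6.
SE = √(7.8670293 × 10^6) = 2805.

2805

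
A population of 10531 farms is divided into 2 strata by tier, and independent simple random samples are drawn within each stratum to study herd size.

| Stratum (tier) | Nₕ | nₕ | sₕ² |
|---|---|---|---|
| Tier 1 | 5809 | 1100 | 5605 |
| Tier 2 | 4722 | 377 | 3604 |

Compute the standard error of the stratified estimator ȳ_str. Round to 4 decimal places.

Var(ȳ_str) = Σₕ Wₕ²(1 − fₕ)sₕ²/nₕ with Wₕ = Nₕ/N, N = 10531.
Tier 1: Wₕ = 0.55160953; term = 0.55160953²·(1 − 0.18936134)·5605/1100 = 1.256822.
Tier 2: Wₕ = 0.44839047; term = 0.44839047²·(1 − 0.07983905)·3604/377 = 1.7685607.
Sum = 3.0253827.
SE = √(3.0253827) = 1.7394.

1.7394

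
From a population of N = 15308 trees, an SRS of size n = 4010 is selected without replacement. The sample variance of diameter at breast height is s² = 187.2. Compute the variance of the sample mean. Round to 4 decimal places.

0.0345

Under SRS without replacement, Var(ȳ) = (1 − f)·s²/n with f = n/N = 4010/15308 = 0.26195453.
Var(ȳ) = (1 − 0.26195453)·187.2/4010 = 0.73804547·0.046683292 = 0.034454392.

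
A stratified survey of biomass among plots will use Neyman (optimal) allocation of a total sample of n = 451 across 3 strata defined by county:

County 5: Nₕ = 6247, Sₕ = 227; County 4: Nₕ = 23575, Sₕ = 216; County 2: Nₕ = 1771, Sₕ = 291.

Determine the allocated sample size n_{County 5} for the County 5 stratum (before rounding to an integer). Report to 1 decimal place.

91.0

Neyman allocation: nₕ = n·NₕSₕ / Σⱼ NⱼSⱼ.
Σ NⱼSⱼ = 6247·227 + 23575·216 + 1771·291 = 7.02563 × 10^6.
n_{County 5} = 451·6247·227 / (7.02563 × 10^6) = 91.0.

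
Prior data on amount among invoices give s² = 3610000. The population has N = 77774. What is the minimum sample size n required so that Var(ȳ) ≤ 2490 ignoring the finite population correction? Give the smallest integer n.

1450

Without fpc, n₀ = s²/D = 3610000/2490 = 1449.7992.
Rounding up, n = 1450.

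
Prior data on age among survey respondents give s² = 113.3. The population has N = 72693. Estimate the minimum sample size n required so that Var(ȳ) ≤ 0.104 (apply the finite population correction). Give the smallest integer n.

1074

Without fpc, n₀ = s²/D = 113.3/0.104 = 1089.4231.
With fpc, (1 − n/N)·s²/n ≤ D requires n ≥ n₀/(1 + n₀/N) = 1089.4231/(1 + 1089.4231/72693) = 1073.3374.
Rounding up, n = 1074.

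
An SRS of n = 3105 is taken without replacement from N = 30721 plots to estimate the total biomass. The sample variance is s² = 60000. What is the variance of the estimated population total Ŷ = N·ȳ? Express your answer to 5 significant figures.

Var(Ŷ) = N²·Var(ȳ) = N²·(1 − n/N)·s²/n.
f = 3105/30721 = 0.10107093; Var(ȳ) = 0.89892907·60000/3105 = 17.37061.
Var(Ŷ) = 30721² · 17.37061 = 1.6394032 × 10^10.

1.6394 × 10^10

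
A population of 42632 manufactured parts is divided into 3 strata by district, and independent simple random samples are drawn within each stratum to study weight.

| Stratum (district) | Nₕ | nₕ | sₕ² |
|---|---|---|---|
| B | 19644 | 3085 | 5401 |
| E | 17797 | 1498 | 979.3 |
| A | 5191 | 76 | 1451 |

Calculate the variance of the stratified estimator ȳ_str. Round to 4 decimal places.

0.6966

Var(ȳ_str) = Σₕ Wₕ²(1 − fₕ)sₕ²/nₕ with Wₕ = Nₕ/N, N = 42632.
B: Wₕ = 0.46078063; term = 0.46078063²·(1 − 0.15704541)·5401/3085 = 0.31333696.
E: Wₕ = 0.41745637; term = 0.41745637²·(1 − 0.08417149)·979.3/1498 = 0.10433747.
A: Wₕ = 0.12176299; term = 0.12176299²·(1 − 0.01464072)·1451/76 = 0.27891962.
Sum = 0.69659405.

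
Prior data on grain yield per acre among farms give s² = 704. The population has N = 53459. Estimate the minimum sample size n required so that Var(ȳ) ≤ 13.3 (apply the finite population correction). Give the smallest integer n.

53

Without fpc, n₀ = s²/D = 704/13.3 = 52.9323.
With fpc, (1 − n/N)·s²/n ≤ D requires n ≥ n₀/(1 + n₀/N) = 52.9323/(1 + 52.9323/53459) = 52.8799.
Rounding up, n = 53.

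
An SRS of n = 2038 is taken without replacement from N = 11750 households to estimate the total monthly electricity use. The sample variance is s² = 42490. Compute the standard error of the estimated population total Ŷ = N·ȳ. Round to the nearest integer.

Var(Ŷ) = N²·Var(ȳ) = N²·(1 − n/N)·s²/n.
f = 2038/11750 = 0.17344681; Var(ȳ) = 0.82655319·42490/2038 = 17.232701.
Var(Ŷ) = 11750² · 17.232701 = 2.3791898 × 10^9.
SE(Ŷ) = √(2.3791898 × 10^9) = 48777.

48777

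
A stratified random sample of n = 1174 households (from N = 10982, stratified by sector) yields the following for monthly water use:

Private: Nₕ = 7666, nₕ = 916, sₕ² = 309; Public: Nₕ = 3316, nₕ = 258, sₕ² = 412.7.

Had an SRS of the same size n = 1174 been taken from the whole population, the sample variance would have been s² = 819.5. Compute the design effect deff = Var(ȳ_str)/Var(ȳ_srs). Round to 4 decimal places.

0.4479

Var(ȳ_str) = Σ Wₕ²(1−fₕ)sₕ²/nₕ with Wₕ = Nₕ/10982:
  Private: (7666/10982)²·(1−916/7666)·309/916 = 0.14473472
  Public: (3316/10982)²·(1−258/3316)·412.7/258 = 0.1344943
  → Var(ȳ_str) = 0.27922902.
Var(ȳ_srs) = (1 − 1174/10982)·819.5/1174 = 0.62341878.
deff = 0.27922902 / 0.62341878 = 0.4479.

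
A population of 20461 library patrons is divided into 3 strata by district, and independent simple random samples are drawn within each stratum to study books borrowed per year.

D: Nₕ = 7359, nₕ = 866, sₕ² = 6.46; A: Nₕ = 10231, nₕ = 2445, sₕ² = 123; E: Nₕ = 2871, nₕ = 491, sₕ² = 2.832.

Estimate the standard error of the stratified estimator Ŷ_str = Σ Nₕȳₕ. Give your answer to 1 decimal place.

2098.4

Var(Ŷ_str) = Σₕ Nₕ²(1 − fₕ)sₕ²/nₕ.
D: 7359²·(1 − 866/7359)·6.46/866 = 356433.76.
A: 10231²·(1 − 2445/10231)·123/2445 = 4.0073634 × 10^6.
E: 2871²·(1 − 491/2871)·2.832/491 = 39411.404.
Sum = 4.4032086 × 10^6.
SE = √(4.4032086 × 10^6) = 2098.4.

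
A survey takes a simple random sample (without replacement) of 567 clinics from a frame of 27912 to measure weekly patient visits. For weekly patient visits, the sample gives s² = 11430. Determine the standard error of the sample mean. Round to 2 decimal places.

Under SRS without replacement, Var(ȳ) = (1 − f)·s²/n with f = n/N = 567/27912 = 0.02031384.
Var(ȳ) = (1 − 0.02031384)·11430/567 = 0.97968616·20.15873 = 19.749229.
SE(ȳ) = √(19.749229) = 4.44.

4.44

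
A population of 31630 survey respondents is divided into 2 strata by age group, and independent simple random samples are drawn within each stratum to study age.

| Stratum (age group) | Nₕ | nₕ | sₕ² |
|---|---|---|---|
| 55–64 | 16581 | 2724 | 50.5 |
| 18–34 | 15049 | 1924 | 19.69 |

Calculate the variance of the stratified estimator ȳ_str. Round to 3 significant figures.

0.00628

Var(ȳ_str) = Σₕ Wₕ²(1 − fₕ)sₕ²/nₕ with Wₕ = Nₕ/N, N = 31630.
55–64: Wₕ = 0.52421752; term = 0.52421752²·(1 − 0.16428442)·50.5/2724 = 0.0042576095.
18–34: Wₕ = 0.47578248; term = 0.47578248²·(1 − 0.12784903)·19.69/1924 = 0.0020204552.
Sum = 0.0062780647.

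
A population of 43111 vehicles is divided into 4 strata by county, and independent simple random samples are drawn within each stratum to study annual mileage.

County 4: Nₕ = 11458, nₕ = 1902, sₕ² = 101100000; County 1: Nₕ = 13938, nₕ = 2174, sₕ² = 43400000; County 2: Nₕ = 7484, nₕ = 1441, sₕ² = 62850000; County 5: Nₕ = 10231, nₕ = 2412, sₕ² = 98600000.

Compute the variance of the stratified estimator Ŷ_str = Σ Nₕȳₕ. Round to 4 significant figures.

Var(Ŷ_str) = Σₕ Nₕ²(1 − fₕ)sₕ²/nₕ.
County 4: 11458²·(1 − 1902/11458)·101100000/1902 = 5.8200351 × 10^12.
County 1: 13938²·(1 − 2174/13938)·43400000/2174 = 3.2732989 × 10^12.
County 2: 7484²·(1 − 1441/7484)·62850000/1441 = 1.9725484 × 10^12.
County 5: 10231²·(1 − 2412/10231)·98600000/2412 = 3.2701593 × 10^12.
Sum = 1.4336042 × 10^13.

1.434 × 10^13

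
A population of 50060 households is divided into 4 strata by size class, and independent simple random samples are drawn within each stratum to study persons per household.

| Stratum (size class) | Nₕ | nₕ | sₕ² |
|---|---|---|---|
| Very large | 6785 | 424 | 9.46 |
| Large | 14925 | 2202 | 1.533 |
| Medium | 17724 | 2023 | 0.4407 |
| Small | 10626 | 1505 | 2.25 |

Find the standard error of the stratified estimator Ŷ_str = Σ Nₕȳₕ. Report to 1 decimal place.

1140.5

Var(Ŷ_str) = Σₕ Nₕ²(1 − fₕ)sₕ²/nₕ.
Very large: 6785²·(1 − 424/6785)·9.46/424 = 962942.88.
Large: 14925²·(1 − 2202/14925)·1.533/2202 = 132199.16.
Medium: 17724²·(1 − 2023/17724)·0.4407/2023 = 60622.832.
Small: 10626²·(1 − 1505/10626)·2.25/1505 = 144896.63.
Sum = 1.3006615 × 10^6.
SE = √(1.3006615 × 10^6) = 1140.5.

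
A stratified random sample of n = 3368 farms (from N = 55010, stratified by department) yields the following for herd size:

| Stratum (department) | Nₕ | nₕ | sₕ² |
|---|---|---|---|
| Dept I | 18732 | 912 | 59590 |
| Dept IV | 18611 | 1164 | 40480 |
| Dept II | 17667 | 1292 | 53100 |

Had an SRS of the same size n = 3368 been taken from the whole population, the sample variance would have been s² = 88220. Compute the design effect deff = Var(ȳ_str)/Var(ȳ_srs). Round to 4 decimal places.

Var(ȳ_str) = Σ Wₕ²(1−fₕ)sₕ²/nₕ with Wₕ = Nₕ/55010:
  Dept I: (18732/55010)²·(1−912/18732)·59590/912 = 7.2075407
  Dept IV: (18611/55010)²·(1−1164/18611)·40480/1164 = 3.7315967
  Dept II: (17667/55010)²·(1−1292/17667)·53100/1292 = 3.9290978
  → Var(ȳ_str) = 14.868235.
Var(ȳ_srs) = (1 − 3368/55010)·88220/3368 = 24.589878.
deff = 14.868235 / 24.589878 = 0.6046.

0.6046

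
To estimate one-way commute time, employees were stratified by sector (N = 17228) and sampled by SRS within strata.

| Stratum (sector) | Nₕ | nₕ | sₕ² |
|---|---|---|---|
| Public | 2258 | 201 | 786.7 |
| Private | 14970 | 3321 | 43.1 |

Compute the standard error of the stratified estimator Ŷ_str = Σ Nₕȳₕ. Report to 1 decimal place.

4521.3

Var(Ŷ_str) = Σₕ Nₕ²(1 − fₕ)sₕ²/nₕ.
Public: 2258²·(1 − 201/2258)·786.7/201 = 1.8179056 × 10^7.
Private: 14970²·(1 − 3321/14970)·43.1/3321 = 2.2631787 × 10^6.
Sum = 2.0442235 × 10^7.
SE = √(2.0442235 × 10^7) = 4521.3.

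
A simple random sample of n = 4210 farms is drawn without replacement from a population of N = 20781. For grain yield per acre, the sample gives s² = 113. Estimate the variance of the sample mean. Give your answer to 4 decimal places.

0.0214

Under SRS without replacement, Var(ȳ) = (1 − f)·s²/n with f = n/N = 4210/20781 = 0.20258890.
Var(ȳ) = (1 − 0.20258890)·113/4210 = 0.79741110·0.026840855 = 0.021403196.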